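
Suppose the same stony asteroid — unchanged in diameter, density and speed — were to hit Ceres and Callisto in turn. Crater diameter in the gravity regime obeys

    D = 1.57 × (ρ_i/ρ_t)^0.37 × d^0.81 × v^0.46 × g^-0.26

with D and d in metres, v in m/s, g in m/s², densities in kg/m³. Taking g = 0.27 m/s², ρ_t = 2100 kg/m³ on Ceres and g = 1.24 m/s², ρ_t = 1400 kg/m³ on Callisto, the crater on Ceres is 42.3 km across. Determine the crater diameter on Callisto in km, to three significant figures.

D ≈ 33.1 km

The impactor-only factors (d, v, ρ_i) cancel in the ratio, leaving D_Callisto/D_Ceres = (g_Callisto/g_Ceres)^-0.26 · (ρ_t,Ceres/ρ_t,Callisto)^0.37.
(1.24/0.27)^-0.26 = 4.593^-0.26 = 0.6728
(2100/1400)^0.37 = 1.500^0.37 = 1.162
Ratio = 0.6728 × 1.162 = 0.7818
D_Callisto = 0.7818 × 42.3 km = 33.1 km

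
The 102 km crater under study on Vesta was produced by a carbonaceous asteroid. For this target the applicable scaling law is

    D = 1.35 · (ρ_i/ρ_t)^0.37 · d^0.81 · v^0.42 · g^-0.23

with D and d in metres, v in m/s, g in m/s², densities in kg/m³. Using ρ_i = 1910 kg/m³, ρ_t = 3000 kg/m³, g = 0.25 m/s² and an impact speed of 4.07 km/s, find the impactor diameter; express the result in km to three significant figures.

Rearranging for d: d = [D / (1.35 · (1910/3000)^0.37 · 4070^0.42 · 0.25^-0.23)]^(1/0.81).
D = 102000 m.
(1910/3000)^0.37 = 0.8462
4070^0.42 = 32.81
0.25^-0.23 = 1.376
Denominator = 1.35 × 0.8462 × 32.81 × 1.376 = 51.57
D / 51.57 = 102000 / 51.57 = 1978
d = 1978^(1/0.81) = 1978^1.2346 = 11736 m

d ≈ 11.7 km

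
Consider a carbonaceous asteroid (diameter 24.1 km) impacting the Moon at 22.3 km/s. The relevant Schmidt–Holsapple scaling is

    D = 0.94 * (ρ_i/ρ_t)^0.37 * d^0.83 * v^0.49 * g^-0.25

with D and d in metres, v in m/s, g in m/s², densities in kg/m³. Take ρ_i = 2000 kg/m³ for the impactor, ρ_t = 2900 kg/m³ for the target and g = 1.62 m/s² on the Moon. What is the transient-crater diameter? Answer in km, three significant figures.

In SI units: d = 24100 m, v = 22300 m/s.
(ρ_i/ρ_t)^0.37 = (2000/2900)^0.37 = 0.8716
d^0.83 = 24100^0.83 = 4336
v^0.49 = 22300^0.49 = 135.1
g^-0.25 = 1.62^-0.25 = 0.8864
D = 0.94 × 0.8716 × 4336 × 135.1 × 0.8864 = 4.254 × 10^5 m
   = 425.4 km

D ≈ 425 km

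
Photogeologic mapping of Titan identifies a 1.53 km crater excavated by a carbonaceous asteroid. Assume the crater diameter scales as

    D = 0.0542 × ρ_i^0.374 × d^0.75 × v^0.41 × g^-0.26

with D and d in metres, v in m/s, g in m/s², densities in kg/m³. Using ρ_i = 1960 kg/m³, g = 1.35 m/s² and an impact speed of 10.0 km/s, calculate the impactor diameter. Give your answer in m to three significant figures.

Rearranging for d: d = [D / (0.0542 · 1960^0.374 · 10000^0.41 · 1.35^-0.26)]^(1/0.75).
D = 1530 m.
1960^0.374 = 17.03
10000^0.41 = 43.65
1.35^-0.26 = 0.9249
Denominator = 0.0542 × 17.03 × 43.65 × 0.9249 = 37.26
D / 37.26 = 1530 / 37.26 = 41.06
d = 41.06^(1/0.75) = 41.06^1.3333 = 141.6 m

d ≈ 142 m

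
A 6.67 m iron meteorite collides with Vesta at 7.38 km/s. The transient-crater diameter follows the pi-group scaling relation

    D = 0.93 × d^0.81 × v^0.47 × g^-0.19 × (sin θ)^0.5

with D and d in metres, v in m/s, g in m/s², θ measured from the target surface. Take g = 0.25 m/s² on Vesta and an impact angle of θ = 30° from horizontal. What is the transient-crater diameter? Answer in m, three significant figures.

In SI units: v = 7380 m/s.
d^0.81 = 6.67^0.81 = 4.651
v^0.47 = 7380^0.47 = 65.76
g^-0.19 = 0.25^-0.19 = 1.301
(sin 30°)^0.5 = 0.5000^0.5 = 0.7071
D = 0.93 × 4.651 × 65.76 × 1.301 × 0.7071 = 261.7 m

D ≈ 262 m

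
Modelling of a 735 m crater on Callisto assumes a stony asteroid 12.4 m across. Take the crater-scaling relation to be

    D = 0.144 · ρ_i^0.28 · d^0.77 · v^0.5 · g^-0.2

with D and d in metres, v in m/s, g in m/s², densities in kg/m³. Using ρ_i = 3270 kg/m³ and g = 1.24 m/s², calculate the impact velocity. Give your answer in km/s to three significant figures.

Rearranging for v: v = [D / (0.144 · 3270^0.28 · 12.4^0.77 · 1.24^-0.2)]^(1/0.5).
3270^0.28 = 9.640
12.4^0.77 = 6.949
1.24^-0.2 = 0.9579
Denominator = 0.144 × 9.640 × 6.949 × 0.9579 = 9.240
D / 9.240 = 735 / 9.240 = 79.55
v = 79.55^(1/0.5) = 79.55^2 = 6328 m/s

v ≈ 6.33 km/s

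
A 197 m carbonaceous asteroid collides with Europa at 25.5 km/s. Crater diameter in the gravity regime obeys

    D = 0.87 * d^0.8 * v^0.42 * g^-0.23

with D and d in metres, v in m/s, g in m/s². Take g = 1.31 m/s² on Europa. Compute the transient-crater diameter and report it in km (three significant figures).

In SI units: v = 25500 m/s.
d^0.8 = 197^0.8 = 68.48
v^0.42 = 25500^0.42 = 70.92
g^-0.23 = 1.31^-0.23 = 0.9398
D = 0.87 × 68.48 × 70.92 × 0.9398 = 3971 m
   = 3.971 km

D ≈ 3.97 km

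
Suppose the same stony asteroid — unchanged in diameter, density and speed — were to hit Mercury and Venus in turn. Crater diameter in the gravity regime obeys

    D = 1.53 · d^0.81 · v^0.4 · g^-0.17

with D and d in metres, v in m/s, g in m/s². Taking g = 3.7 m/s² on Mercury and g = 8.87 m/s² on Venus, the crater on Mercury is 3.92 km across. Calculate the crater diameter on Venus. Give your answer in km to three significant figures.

D ≈ 3.38 km

All impactor-dependent factors cancel in the ratio, leaving D_Venus/D_Mercury = (g_Venus/g_Mercury)^-0.17.
(8.87/3.7)^-0.17 = 2.397^-0.17 = 0.8619
D_Venus = 0.8619 × 3.92 km = 3.38 km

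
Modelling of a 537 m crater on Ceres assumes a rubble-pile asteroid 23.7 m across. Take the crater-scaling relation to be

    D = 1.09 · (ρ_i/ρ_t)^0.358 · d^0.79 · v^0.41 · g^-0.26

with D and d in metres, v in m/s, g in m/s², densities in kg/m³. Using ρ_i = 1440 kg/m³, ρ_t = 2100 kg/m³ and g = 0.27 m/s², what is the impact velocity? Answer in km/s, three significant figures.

v ≈ 5.02 km/s

Rearranging for v: v = [D / (1.09 · (1440/2100)^0.358 · 23.7^0.79 · 0.27^-0.26)]^(1/0.41).
(1440/2100)^0.358 = 0.8737
23.7^0.79 = 12.19
0.27^-0.26 = 1.406
Denominator = 1.09 × 0.8737 × 12.19 × 1.406 = 16.32
D / 16.32 = 537 / 16.32 = 32.90
v = 32.90^(1/0.41) = 32.90^2.439 = 5017 m/s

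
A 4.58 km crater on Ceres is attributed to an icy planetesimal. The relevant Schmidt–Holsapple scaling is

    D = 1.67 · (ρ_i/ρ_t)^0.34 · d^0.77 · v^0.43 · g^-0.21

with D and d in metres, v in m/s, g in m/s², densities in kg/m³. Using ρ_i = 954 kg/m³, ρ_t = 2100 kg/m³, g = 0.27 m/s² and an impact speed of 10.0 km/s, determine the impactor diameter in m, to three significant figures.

Rearranging for d: d = [D / (1.67 · (954/2100)^0.34 · 10000^0.43 · 0.27^-0.21)]^(1/0.77).
D = 4580 m.
(954/2100)^0.34 = 0.7647
10000^0.43 = 52.48
0.27^-0.21 = 1.316
Denominator = 1.67 × 0.7647 × 52.48 × 1.316 = 88.20
D / 88.20 = 4580 / 88.20 = 51.93
d = 51.93^(1/0.77) = 51.93^1.2987 = 169.0 m

d ≈ 169 m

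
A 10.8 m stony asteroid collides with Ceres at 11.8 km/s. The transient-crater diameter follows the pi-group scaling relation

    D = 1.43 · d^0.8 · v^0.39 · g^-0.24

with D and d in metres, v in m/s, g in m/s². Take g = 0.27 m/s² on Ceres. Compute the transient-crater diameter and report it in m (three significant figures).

In SI units: v = 11800 m/s.
d^0.8 = 10.8^0.8 = 6.710
v^0.39 = 11800^0.39 = 38.73
g^-0.24 = 0.27^-0.24 = 1.369
D = 1.43 × 6.710 × 38.73 × 1.369 = 508.8 m

D ≈ 509 m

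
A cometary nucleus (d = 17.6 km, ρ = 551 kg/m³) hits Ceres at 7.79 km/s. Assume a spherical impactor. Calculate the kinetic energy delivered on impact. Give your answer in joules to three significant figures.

d = 17600 m; v = 7790 m/s.
Mass m = (π/6) ρ d³ = (π/6) × 551 × (17600)³ = 1.573 × 10^15 kg
E = ½ m v² = 0.5 × 1.573 × 10^15 × (7790)² = 4.773 × 10^22 J

E ≈ 4.77 × 10^22 J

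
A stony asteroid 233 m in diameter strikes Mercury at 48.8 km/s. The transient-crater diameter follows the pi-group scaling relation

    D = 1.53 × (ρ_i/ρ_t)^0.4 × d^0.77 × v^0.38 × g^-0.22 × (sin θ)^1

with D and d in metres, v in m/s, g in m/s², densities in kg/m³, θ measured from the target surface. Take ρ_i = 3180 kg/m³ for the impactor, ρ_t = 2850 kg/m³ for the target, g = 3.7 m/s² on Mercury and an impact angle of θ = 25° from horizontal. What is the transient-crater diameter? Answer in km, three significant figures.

D ≈ 2.04 km

In SI units: v = 48800 m/s.
(ρ_i/ρ_t)^0.4 = (3180/2850)^0.4 = 1.045
d^0.77 = 233^0.77 = 66.51
v^0.38 = 48800^0.38 = 60.48
g^-0.22 = 3.7^-0.22 = 0.7499
(sin 25°)^1 = 0.4226^1 = 0.4226
D = 1.53 × 1.045 × 66.51 × 60.48 × 0.7499 × 0.4226 = 2038 m
   = 2.038 km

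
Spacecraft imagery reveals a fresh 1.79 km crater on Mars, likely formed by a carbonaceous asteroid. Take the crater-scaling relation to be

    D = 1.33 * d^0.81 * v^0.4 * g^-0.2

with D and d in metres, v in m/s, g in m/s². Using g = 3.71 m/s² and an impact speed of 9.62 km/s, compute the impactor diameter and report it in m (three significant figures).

Rearranging for d: d = [D / (1.33 · 9620^0.4 · 3.71^-0.2)]^(1/0.81).
D = 1790 m.
9620^0.4 = 39.20
3.71^-0.2 = 0.7694
Denominator = 1.33 × 39.20 × 0.7694 = 40.11
D / 40.11 = 1790 / 40.11 = 44.63
d = 44.63^(1/0.81) = 44.63^1.2346 = 108.8 m

d ≈ 109 m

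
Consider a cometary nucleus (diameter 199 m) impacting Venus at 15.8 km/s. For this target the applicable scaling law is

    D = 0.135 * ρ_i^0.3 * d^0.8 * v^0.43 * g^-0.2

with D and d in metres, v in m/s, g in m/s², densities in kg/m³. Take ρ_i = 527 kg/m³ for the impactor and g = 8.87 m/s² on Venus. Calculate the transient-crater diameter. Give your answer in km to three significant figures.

In SI units: v = 15800 m/s.
ρ_i^0.3 = 527^0.3 = 6.555
d^0.8 = 199^0.8 = 69.04
v^0.43 = 15800^0.43 = 63.89
g^-0.2 = 8.87^-0.2 = 0.6463
D = 0.135 × 6.555 × 69.04 × 63.89 × 0.6463 = 2523 m
   = 2.523 km

D ≈ 2.52 km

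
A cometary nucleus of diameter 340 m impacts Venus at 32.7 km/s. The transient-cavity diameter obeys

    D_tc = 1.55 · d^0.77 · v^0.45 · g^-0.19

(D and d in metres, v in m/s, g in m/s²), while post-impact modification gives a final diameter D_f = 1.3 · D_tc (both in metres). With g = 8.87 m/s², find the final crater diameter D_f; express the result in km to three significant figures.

v = 32700 m/s.
d^0.77 = 340^0.77 = 88.97
v^0.45 = 32700^0.45 = 107.5
g^-0.19 = 8.87^-0.19 = 0.6605
D_tc = 1.55 × 88.97 × 107.5 × 0.6605 = 9792 m
D_f = 1.3 × 9792 = 12730 m
     = 12.73 km

D_f ≈ 12.7 km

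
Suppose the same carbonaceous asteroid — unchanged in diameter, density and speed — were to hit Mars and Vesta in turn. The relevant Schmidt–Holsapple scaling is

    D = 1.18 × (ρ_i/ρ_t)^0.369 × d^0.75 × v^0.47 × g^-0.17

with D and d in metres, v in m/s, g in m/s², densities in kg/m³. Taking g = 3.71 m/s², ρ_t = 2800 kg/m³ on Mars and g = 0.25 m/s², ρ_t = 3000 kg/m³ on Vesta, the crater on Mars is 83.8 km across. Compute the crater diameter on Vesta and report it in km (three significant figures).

The impactor-only factors (d, v, ρ_i) cancel in the ratio, leaving D_Vesta/D_Mars = (g_Vesta/g_Mars)^-0.17 · (ρ_t,Mars/ρ_t,Vesta)^0.369.
(0.25/3.71)^-0.17 = 0.06739^-0.17 = 1.582
(2800/3000)^0.369 = 0.9333^0.369 = 0.9749
Ratio = 1.582 × 0.9749 = 1.542
D_Vesta = 1.542 × 83.8 km = 129 km

D ≈ 129 km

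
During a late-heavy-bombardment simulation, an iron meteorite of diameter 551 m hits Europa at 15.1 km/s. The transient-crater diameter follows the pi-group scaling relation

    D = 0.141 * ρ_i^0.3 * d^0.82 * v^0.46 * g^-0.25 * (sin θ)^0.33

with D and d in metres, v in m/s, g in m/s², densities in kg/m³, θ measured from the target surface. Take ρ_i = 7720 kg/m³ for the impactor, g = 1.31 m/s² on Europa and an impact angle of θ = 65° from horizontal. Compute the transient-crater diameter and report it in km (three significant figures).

In SI units: v = 15100 m/s.
ρ_i^0.3 = 7720^0.3 = 14.67
d^0.82 = 551^0.82 = 176.9
v^0.46 = 15100^0.46 = 83.62
g^-0.25 = 1.31^-0.25 = 0.9347
(sin 65°)^0.33 = 0.9063^0.33 = 0.9681
D = 0.141 × 14.67 × 176.9 × 83.62 × 0.9347 × 0.9681 = 27687 m
   = 27.69 km

D ≈ 27.7 km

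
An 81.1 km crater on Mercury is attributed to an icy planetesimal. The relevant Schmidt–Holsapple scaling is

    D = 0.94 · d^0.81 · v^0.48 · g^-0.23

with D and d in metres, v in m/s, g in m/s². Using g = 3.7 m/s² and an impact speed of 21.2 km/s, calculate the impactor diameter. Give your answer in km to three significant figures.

Rearranging for d: d = [D / (0.94 · 21200^0.48 · 3.7^-0.23)]^(1/0.81).
D = 81100 m.
21200^0.48 = 119.3
3.7^-0.23 = 0.7401
Denominator = 0.94 × 119.3 × 0.7401 = 83.00
D / 83.00 = 81100 / 83.00 = 977.1
d = 977.1^(1/0.81) = 977.1^1.2346 = 4913 m

d ≈ 4.91 km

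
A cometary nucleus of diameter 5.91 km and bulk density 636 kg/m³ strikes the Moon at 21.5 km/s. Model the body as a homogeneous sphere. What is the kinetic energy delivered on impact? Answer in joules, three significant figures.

d = 5910 m; v = 21500 m/s.
Mass m = (π/6) ρ d³ = (π/6) × 636 × (5910)³ = 6.874 × 10^13 kg
E = ½ m v² = 0.5 × 6.874 × 10^13 × (21500)² = 1.589 × 10^22 J

E ≈ 1.59 × 10^22 J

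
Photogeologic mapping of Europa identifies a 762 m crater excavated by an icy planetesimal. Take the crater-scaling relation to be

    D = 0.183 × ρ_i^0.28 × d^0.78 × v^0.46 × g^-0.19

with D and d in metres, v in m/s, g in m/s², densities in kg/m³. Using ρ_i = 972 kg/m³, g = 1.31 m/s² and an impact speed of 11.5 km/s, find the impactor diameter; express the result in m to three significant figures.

Rearranging for d: d = [D / (0.183 · 972^0.28 · 11500^0.46 · 1.31^-0.19)]^(1/0.78).
972^0.28 = 6.864
11500^0.46 = 73.78
1.31^-0.19 = 0.9500
Denominator = 0.183 × 6.864 × 73.78 × 0.9500 = 88.04
D / 88.04 = 762 / 88.04 = 8.655
d = 8.655^(1/0.78) = 8.655^1.2821 = 15.91 m

d ≈ 15.9 m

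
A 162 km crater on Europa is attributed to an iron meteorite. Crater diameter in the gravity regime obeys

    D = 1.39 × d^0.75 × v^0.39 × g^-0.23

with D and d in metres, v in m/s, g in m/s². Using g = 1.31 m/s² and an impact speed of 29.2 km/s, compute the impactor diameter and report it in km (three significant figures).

Rearranging for d: d = [D / (1.39 · 29200^0.39 · 1.31^-0.23)]^(1/0.75).
D = 162000 m.
29200^0.39 = 55.14
1.31^-0.23 = 0.9398
Denominator = 1.39 × 55.14 × 0.9398 = 72.03
D / 72.03 = 162000 / 72.03 = 2249
d = 2249^(1/0.75) = 2249^1.3333 = 29458 m

d ≈ 29.5 km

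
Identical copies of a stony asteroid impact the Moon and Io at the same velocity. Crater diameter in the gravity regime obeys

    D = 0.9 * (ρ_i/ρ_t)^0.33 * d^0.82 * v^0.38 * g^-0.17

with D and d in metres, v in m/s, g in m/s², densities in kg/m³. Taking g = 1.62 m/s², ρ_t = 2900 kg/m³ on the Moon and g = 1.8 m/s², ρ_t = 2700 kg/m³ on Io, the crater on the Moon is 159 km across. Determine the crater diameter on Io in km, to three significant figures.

D ≈ 160 km

The impactor-only factors (d, v, ρ_i) cancel in the ratio, leaving D_Io/D_Moon = (g_Io/g_Moon)^-0.17 · (ρ_t,Moon/ρ_t,Io)^0.33.
(1.8/1.62)^-0.17 = 1.111^-0.17 = 0.9823
(2900/2700)^0.33 = 1.074^0.33 = 1.024
Ratio = 0.9823 × 1.024 = 1.006
D_Io = 1.006 × 159 km = 160 km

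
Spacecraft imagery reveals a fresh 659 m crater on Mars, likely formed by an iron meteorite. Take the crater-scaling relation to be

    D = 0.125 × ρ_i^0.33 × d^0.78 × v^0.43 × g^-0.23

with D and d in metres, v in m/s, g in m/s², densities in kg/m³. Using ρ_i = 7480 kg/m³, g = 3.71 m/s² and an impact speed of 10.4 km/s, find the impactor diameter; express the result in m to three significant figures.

Rearranging for d: d = [D / (0.125 · 7480^0.33 · 10400^0.43 · 3.71^-0.23)]^(1/0.78).
7480^0.33 = 18.98
10400^0.43 = 53.37
3.71^-0.23 = 0.7397
Denominator = 0.125 × 18.98 × 53.37 × 0.7397 = 93.66
D / 93.66 = 659 / 93.66 = 7.036
d = 7.036^(1/0.78) = 7.036^1.2821 = 12.20 m

d ≈ 12.2 m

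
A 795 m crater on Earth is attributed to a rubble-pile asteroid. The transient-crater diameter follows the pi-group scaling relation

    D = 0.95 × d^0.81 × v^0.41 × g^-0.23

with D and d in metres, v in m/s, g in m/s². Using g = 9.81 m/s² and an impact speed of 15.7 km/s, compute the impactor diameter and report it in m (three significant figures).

d ≈ 58.3 m

Rearranging for d: d = [D / (0.95 · 15700^0.41 · 9.81^-0.23)]^(1/0.81).
15700^0.41 = 52.52
9.81^-0.23 = 0.5914
Denominator = 0.95 × 52.52 × 0.5914 = 29.51
D / 29.51 = 795 / 29.51 = 26.94
d = 26.94^(1/0.81) = 26.94^1.2346 = 58.34 m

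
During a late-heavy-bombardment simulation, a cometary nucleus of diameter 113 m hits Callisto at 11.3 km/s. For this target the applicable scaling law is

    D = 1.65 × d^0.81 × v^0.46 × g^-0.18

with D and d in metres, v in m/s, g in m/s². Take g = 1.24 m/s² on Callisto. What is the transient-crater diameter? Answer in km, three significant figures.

D ≈ 5.35 km

In SI units: v = 11300 m/s.
d^0.81 = 113^0.81 = 46.02
v^0.46 = 11300^0.46 = 73.18
g^-0.18 = 1.24^-0.18 = 0.9620
D = 1.65 × 46.02 × 73.18 × 0.9620 = 5346 m
   = 5.346 km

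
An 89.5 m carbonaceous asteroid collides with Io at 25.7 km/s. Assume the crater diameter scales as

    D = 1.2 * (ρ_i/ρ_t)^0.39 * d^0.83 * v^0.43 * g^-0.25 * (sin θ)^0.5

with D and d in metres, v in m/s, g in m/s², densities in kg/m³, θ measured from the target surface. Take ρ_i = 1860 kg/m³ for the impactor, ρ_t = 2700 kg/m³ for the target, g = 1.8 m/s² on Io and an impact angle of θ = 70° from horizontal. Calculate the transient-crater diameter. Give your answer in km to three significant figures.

In SI units: v = 25700 m/s.
(ρ_i/ρ_t)^0.39 = (1860/2700)^0.39 = 0.8647
d^0.83 = 89.5^0.83 = 41.69
v^0.43 = 25700^0.43 = 78.75
g^-0.25 = 1.8^-0.25 = 0.8633
(sin 70°)^0.5 = 0.9397^0.5 = 0.9694
D = 1.2 × 0.8647 × 41.69 × 78.75 × 0.8633 × 0.9694 = 2851 m
   = 2.851 km

D ≈ 2.85 km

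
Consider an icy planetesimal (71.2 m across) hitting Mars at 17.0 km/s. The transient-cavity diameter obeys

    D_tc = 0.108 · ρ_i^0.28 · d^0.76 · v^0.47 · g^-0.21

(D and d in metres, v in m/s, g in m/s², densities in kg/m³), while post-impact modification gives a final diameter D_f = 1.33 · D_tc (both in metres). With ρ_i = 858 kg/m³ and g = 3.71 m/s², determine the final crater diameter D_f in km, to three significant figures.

D_f ≈ 1.80 km

v = 17000 m/s.
ρ_i^0.28 = 858^0.28 = 6.628
d^0.76 = 71.2^0.76 = 25.58
v^0.47 = 17000^0.47 = 97.34
g^-0.21 = 3.71^-0.21 = 0.7593
D_tc = 0.108 × 6.628 × 25.58 × 97.34 × 0.7593 = 1353 m
D_f = 1.33 × 1353 = 1799 m
     = 1.799 km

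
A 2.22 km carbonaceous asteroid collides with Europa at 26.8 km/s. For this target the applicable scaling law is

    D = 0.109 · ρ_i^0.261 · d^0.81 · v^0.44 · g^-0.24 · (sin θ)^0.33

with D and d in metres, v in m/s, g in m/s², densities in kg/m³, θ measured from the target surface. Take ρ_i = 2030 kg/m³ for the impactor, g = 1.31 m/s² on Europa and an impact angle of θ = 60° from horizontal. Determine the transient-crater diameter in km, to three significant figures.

D ≈ 32.4 km

In SI units: d = 2220 m, v = 26800 m/s.
ρ_i^0.261 = 2030^0.261 = 7.299
d^0.81 = 2220^0.81 = 513.5
v^0.44 = 26800^0.44 = 88.79
g^-0.24 = 1.31^-0.24 = 0.9372
(sin 60°)^0.33 = 0.8660^0.33 = 0.9536
D = 0.109 × 7.299 × 513.5 × 88.79 × 0.9372 × 0.9536 = 32418 m
   = 32.42 km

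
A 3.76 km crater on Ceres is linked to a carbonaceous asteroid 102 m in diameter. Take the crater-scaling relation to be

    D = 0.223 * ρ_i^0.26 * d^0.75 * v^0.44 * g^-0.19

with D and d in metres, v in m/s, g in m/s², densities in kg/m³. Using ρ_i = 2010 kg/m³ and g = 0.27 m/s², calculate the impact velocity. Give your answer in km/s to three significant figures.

Rearranging for v: v = [D / (0.223 · 2010^0.26 · 102^0.75 · 0.27^-0.19)]^(1/0.44).
D = 3760 m.
2010^0.26 = 7.225
102^0.75 = 32.10
0.27^-0.19 = 1.282
Denominator = 0.223 × 7.225 × 32.10 × 1.282 = 66.30
D / 66.30 = 3760 / 66.30 = 56.71
v = 56.71^(1/0.44) = 56.71^2.2727 = 9673 m/s

v ≈ 9.67 km/s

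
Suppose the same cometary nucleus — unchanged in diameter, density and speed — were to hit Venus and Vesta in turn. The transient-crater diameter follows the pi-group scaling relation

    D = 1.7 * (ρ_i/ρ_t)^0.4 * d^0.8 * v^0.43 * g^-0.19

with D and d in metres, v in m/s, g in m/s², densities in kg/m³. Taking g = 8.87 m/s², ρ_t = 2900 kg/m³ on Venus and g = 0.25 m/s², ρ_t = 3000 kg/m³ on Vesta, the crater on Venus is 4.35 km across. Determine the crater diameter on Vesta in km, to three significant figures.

D ≈ 8.45 km

The impactor-only factors (d, v, ρ_i) cancel in the ratio, leaving D_Vesta/D_Venus = (g_Vesta/g_Venus)^-0.19 · (ρ_t,Venus/ρ_t,Vesta)^0.4.
(0.25/8.87)^-0.19 = 0.02818^-0.19 = 1.970
(2900/3000)^0.4 = 0.9667^0.4 = 0.9865
Ratio = 1.970 × 0.9865 = 1.943
D_Vesta = 1.943 × 4.35 km = 8.45 km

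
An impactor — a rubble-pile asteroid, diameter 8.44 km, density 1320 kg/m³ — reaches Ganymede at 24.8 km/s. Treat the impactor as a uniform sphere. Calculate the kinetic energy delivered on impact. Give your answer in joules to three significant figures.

E ≈ 1.28 × 10^23 J

d = 8440 m; v = 24800 m/s.
Mass m = (π/6) ρ d³ = (π/6) × 1320 × (8440)³ = 4.155 × 10^14 kg
E = ½ m v² = 0.5 × 4.155 × 10^14 × (24800)² = 1.278 × 10^23 J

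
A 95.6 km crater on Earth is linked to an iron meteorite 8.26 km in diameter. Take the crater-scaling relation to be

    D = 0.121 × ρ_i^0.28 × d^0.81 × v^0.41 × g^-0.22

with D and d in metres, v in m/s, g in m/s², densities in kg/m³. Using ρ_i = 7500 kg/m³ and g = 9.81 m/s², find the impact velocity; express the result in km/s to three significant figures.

Rearranging for v: v = [D / (0.121 · 7500^0.28 · 8260^0.81 · 9.81^-0.22)]^(1/0.41).
D = 95600 m.
7500^0.28 = 12.16
8260^0.81 = 1489
9.81^-0.22 = 0.6051
Denominator = 0.121 × 12.16 × 1489 × 0.6051 = 1326
D / 1326 = 95600 / 1326 = 72.10
v = 72.10^(1/0.41) = 72.10^2.439 = 34002 m/s

v ≈ 34.0 km/s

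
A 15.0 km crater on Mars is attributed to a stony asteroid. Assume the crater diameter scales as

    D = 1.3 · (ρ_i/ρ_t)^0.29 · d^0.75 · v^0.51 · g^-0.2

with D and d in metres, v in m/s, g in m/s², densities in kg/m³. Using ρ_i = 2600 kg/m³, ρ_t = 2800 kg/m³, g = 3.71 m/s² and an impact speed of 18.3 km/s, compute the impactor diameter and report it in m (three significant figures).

Rearranging for d: d = [D / (1.3 · (2600/2800)^0.29 · 18300^0.51 · 3.71^-0.2)]^(1/0.75).
D = 15000 m.
(2600/2800)^0.29 = 0.9787
18300^0.51 = 149.2
3.71^-0.2 = 0.7694
Denominator = 1.3 × 0.9787 × 149.2 × 0.7694 = 146.1
D / 146.1 = 15000 / 146.1 = 102.7
d = 102.7^(1/0.75) = 102.7^1.3333 = 480.9 m

d ≈ 481 m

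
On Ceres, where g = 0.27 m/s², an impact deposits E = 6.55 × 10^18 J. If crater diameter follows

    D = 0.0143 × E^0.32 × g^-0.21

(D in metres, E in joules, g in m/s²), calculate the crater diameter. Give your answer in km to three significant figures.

E^0.32 = (6.55 × 10^18)^0.32 = 1.050 × 10^6
g^-0.21 = 0.27^-0.21 = 1.316
D = 0.0143 × 1.050 × 10^6 × 1.316 = 19760 m
   = 19.76 km

D ≈ 19.8 km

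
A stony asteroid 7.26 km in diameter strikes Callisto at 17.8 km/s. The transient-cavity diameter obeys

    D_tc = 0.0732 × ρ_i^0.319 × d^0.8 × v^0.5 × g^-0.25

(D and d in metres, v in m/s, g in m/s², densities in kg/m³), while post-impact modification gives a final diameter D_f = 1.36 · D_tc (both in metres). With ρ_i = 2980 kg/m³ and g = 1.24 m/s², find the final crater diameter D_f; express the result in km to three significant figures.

In SI: d = 7260 m, v = 17800 m/s.
ρ_i^0.319 = 2980^0.319 = 12.83
d^0.8 = 7260^0.8 = 1227
v^0.5 = 17800^0.5 = 133.4
g^-0.25 = 1.24^-0.25 = 0.9476
D_tc = 0.0732 × 12.83 × 1227 × 133.4 × 0.9476 = 1.457 × 10^5 m
D_f = 1.36 × 1.457 × 10^5 = 1.982 × 10^5 m
     = 198.2 km

D_f ≈ 198 km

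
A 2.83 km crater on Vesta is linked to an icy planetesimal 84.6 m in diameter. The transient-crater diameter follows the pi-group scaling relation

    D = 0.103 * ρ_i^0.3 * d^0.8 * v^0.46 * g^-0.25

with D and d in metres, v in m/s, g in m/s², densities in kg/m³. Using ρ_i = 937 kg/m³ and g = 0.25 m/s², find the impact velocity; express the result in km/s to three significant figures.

Rearranging for v: v = [D / (0.103 · 937^0.3 · 84.6^0.8 · 0.25^-0.25)]^(1/0.46).
D = 2830 m.
937^0.3 = 7.790
84.6^0.8 = 34.83
0.25^-0.25 = 1.414
Denominator = 0.103 × 7.790 × 34.83 × 1.414 = 39.52
D / 39.52 = 2830 / 39.52 = 71.61
v = 71.61^(1/0.46) = 71.61^2.1739 = 10778 m/s

v ≈ 10.8 km/s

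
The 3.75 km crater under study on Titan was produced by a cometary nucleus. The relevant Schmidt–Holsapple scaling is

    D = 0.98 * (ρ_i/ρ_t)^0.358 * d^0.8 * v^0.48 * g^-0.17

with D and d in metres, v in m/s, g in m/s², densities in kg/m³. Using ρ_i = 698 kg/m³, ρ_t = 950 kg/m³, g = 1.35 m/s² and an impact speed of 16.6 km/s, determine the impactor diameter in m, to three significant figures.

d ≈ 108 m

Rearranging for d: d = [D / (0.98 · (698/950)^0.358 · 16600^0.48 · 1.35^-0.17)]^(1/0.8).
D = 3750 m.
(698/950)^0.358 = 0.8955
16600^0.48 = 106.1
1.35^-0.17 = 0.9503
Denominator = 0.98 × 0.8955 × 106.1 × 0.9503 = 88.48
D / 88.48 = 3750 / 88.48 = 42.38
d = 42.38^(1/0.8) = 42.38^1.25 = 108.1 m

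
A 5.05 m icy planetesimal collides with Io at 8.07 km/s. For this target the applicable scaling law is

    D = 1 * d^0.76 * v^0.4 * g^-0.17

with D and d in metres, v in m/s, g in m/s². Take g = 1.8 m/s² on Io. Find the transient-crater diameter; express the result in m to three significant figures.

In SI units: v = 8070 m/s.
d^0.76 = 5.05^0.76 = 3.424
v^0.4 = 8070^0.4 = 36.54
g^-0.17 = 1.8^-0.17 = 0.9049
D = 1 × 3.424 × 36.54 × 0.9049 = 113.2 m

D ≈ 113 m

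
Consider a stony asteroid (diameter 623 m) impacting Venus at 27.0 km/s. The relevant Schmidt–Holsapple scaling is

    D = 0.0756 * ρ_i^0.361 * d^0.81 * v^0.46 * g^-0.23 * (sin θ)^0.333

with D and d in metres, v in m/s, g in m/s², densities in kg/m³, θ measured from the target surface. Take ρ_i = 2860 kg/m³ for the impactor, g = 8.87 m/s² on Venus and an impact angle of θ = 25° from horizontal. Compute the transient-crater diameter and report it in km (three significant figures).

D ≈ 12.2 km

In SI units: v = 27000 m/s.
ρ_i^0.361 = 2860^0.361 = 17.69
d^0.81 = 623^0.81 = 183.5
v^0.46 = 27000^0.46 = 109.3
g^-0.23 = 8.87^-0.23 = 0.6053
(sin 25°)^0.333 = 0.4226^0.333 = 0.7506
D = 0.0756 × 17.69 × 183.5 × 109.3 × 0.6053 × 0.7506 = 12187 m
   = 12.19 km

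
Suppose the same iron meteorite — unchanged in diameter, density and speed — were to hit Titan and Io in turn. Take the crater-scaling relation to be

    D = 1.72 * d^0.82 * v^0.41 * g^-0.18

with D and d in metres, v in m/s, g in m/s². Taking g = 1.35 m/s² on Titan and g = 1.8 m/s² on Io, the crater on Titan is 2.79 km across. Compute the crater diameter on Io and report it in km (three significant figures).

All impactor-dependent factors cancel in the ratio, leaving D_Io/D_Titan = (g_Io/g_Titan)^-0.18.
(1.8/1.35)^-0.18 = 1.333^-0.18 = 0.9496
D_Io = 0.9496 × 2.79 km = 2.65 km

D ≈ 2.65 km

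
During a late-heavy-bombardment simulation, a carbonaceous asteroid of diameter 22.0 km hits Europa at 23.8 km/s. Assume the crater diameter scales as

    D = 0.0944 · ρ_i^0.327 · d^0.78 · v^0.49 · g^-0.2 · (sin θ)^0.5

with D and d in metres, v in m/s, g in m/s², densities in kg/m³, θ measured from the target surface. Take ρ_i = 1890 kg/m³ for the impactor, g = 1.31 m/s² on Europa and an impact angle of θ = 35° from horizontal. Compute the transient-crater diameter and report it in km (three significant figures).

In SI units: d = 22000 m, v = 23800 m/s.
ρ_i^0.327 = 1890^0.327 = 11.79
d^0.78 = 22000^0.78 = 2438
v^0.49 = 23800^0.49 = 139.5
g^-0.2 = 1.31^-0.2 = 0.9474
(sin 35°)^0.5 = 0.5736^0.5 = 0.7574
D = 0.0944 × 11.79 × 2438 × 139.5 × 0.9474 × 0.7574 = 2.716 × 10^5 m
   = 271.6 km

D ≈ 272 km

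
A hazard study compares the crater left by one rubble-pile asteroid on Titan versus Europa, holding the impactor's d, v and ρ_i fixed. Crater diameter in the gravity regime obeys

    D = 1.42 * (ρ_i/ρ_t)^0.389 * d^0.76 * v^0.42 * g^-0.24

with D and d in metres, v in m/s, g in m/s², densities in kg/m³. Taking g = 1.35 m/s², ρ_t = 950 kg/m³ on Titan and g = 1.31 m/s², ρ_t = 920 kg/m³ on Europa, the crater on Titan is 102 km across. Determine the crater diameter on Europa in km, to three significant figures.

D ≈ 104 km

The impactor-only factors (d, v, ρ_i) cancel in the ratio, leaving D_Europa/D_Titan = (g_Europa/g_Titan)^-0.24 · (ρ_t,Titan/ρ_t,Europa)^0.389.
(1.31/1.35)^-0.24 = 0.9704^-0.24 = 1.007
(950/920)^0.389 = 1.033^0.389 = 1.013
Ratio = 1.007 × 1.013 = 1.020
D_Europa = 1.020 × 102 km = 104 km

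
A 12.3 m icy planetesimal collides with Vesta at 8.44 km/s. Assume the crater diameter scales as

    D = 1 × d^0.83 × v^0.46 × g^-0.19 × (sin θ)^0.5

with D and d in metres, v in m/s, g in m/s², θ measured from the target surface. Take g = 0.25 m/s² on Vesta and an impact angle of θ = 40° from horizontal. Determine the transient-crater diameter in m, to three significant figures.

D ≈ 536 m

In SI units: v = 8440 m/s.
d^0.83 = 12.3^0.83 = 8.028
v^0.46 = 8440^0.46 = 63.99
g^-0.19 = 0.25^-0.19 = 1.301
(sin 40°)^0.5 = 0.6428^0.5 = 0.8017
D = 1 × 8.028 × 63.99 × 1.301 × 0.8017 = 535.8 m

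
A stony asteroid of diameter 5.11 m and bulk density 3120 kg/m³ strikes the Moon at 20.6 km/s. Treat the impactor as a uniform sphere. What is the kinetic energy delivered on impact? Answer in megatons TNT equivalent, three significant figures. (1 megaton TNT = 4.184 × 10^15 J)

E ≈ 0.0111 Mt TNT

v = 20600 m/s.
Mass m = (π/6) ρ d³ = (π/6) × 3120 × (5.11)³ = 2.180 × 10^5 kg
E = ½ m v² = 0.5 × 2.180 × 10^5 × (20600)² = 4.626 × 10^13 J
   = 4.626 × 10^13 / 4.184×10^15 = 0.01106 Mt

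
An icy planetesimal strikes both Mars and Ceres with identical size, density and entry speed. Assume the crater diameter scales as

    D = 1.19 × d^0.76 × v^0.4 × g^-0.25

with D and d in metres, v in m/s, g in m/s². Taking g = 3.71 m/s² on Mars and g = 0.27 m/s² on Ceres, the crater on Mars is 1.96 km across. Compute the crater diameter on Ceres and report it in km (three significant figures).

All impactor-dependent factors cancel in the ratio, leaving D_Ceres/D_Mars = (g_Ceres/g_Mars)^-0.25.
(0.27/3.71)^-0.25 = 0.07278^-0.25 = 1.925
D_Ceres = 1.925 × 1.96 km = 3.77 km

D ≈ 3.77 km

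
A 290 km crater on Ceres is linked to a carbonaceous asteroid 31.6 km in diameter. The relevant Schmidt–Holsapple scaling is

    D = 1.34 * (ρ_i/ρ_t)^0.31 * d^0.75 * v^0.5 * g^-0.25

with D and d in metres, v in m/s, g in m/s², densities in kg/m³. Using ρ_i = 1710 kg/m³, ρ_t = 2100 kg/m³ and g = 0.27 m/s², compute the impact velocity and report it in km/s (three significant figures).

Rearranging for v: v = [D / (1.34 · (1710/2100)^0.31 · 31600^0.75 · 0.27^-0.25)]^(1/0.5).
D = 290000 m.
(1710/2100)^0.31 = 0.9383
31600^0.75 = 2370
0.27^-0.25 = 1.387
Denominator = 1.34 × 0.9383 × 2370 × 1.387 = 4133
D / 4133 = 290000 / 4133 = 70.17
v = 70.17^(1/0.5) = 70.17^2 = 4924 m/s

v ≈ 4.92 km/s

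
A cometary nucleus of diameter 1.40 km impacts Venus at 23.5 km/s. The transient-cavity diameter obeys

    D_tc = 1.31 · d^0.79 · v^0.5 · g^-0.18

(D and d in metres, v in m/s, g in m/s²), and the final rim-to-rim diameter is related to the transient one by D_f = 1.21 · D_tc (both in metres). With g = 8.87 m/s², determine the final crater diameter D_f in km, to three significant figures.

In SI: d = 1400 m, v = 23500 m/s.
d^0.79 = 1400^0.79 = 305.8
v^0.5 = 23500^0.5 = 153.3
g^-0.18 = 8.87^-0.18 = 0.6751
D_tc = 1.31 × 305.8 × 153.3 × 0.6751 = 41460 m
D_f = 1.21 × 41460 = 50167 m
     = 50.17 km

D_f ≈ 50.2 km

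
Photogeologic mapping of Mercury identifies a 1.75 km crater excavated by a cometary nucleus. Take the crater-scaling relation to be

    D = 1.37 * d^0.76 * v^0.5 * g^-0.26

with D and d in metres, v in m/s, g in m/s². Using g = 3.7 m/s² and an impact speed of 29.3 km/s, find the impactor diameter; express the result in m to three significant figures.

Rearranging for d: d = [D / (1.37 · 29300^0.5 · 3.7^-0.26)]^(1/0.76).
D = 1750 m.
29300^0.5 = 171.2
3.7^-0.26 = 0.7117
Denominator = 1.37 × 171.2 × 0.7117 = 166.9
D / 166.9 = 1750 / 166.9 = 10.49
d = 10.49^(1/0.76) = 10.49^1.3158 = 22.04 m

d ≈ 22.0 m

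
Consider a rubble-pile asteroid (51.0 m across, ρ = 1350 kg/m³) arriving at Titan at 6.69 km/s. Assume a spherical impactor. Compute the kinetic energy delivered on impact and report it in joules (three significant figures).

v = 6690 m/s.
Mass m = (π/6) ρ d³ = (π/6) × 1350 × (51)³ = 9.377 × 10^7 kg
E = ½ m v² = 0.5 × 9.377 × 10^7 × (6690)² = 2.098 × 10^15 J

E ≈ 2.10 × 10^15 J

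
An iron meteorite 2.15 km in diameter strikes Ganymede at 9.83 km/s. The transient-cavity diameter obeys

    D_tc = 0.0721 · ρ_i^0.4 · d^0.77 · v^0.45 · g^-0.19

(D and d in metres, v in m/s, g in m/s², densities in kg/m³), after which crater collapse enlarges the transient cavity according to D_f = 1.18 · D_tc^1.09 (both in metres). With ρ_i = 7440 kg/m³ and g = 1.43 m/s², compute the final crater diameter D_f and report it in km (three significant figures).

D_f ≈ 173 km

In SI: d = 2150 m, v = 9830 m/s.
ρ_i^0.4 = 7440^0.4 = 35.37
d^0.77 = 2150^0.77 = 368.1
v^0.45 = 9830^0.45 = 62.61
g^-0.19 = 1.43^-0.19 = 0.9343
D_tc = 0.0721 × 35.37 × 368.1 × 62.61 × 0.9343 = 54910 m
D_f = 1.18 × (54910)^1.09 = 1.730 × 10^5 m
     = 173.0 km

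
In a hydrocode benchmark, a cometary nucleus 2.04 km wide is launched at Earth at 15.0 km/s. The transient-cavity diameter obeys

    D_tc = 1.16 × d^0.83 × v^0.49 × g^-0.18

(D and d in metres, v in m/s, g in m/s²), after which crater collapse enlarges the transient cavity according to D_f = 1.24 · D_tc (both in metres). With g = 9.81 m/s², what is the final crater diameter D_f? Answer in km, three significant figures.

In SI: d = 2040 m, v = 15000 m/s.
d^0.83 = 2040^0.83 = 558.5
v^0.49 = 15000^0.49 = 111.2
g^-0.18 = 9.81^-0.18 = 0.6630
D_tc = 1.16 × 558.5 × 111.2 × 0.6630 = 47760 m
D_f = 1.24 × 47760 = 59222 m
     = 59.22 km

D_f ≈ 59.2 km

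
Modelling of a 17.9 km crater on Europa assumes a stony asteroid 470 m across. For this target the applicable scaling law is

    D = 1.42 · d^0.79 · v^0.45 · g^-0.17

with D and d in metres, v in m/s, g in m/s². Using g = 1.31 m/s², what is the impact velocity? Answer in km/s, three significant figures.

v ≈ 29.2 km/s

Rearranging for v: v = [D / (1.42 · 470^0.79 · 1.31^-0.17)]^(1/0.45).
D = 17900 m.
470^0.79 = 129.1
1.31^-0.17 = 0.9551
Denominator = 1.42 × 129.1 × 0.9551 = 175.1
D / 175.1 = 17900 / 175.1 = 102.2
v = 102.2^(1/0.45) = 102.2^2.2222 = 29201 m/s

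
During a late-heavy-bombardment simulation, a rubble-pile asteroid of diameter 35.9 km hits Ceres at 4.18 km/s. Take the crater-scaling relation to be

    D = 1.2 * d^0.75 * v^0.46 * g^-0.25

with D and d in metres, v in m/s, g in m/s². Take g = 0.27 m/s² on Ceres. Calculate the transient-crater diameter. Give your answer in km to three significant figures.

In SI units: d = 35900 m, v = 4180 m/s.
d^0.75 = 35900^0.75 = 2608
v^0.46 = 4180^0.46 = 46.32
g^-0.25 = 0.27^-0.25 = 1.387
D = 1.2 × 2608 × 46.32 × 1.387 = 2.011 × 10^5 m
   = 201.1 km

D ≈ 201 km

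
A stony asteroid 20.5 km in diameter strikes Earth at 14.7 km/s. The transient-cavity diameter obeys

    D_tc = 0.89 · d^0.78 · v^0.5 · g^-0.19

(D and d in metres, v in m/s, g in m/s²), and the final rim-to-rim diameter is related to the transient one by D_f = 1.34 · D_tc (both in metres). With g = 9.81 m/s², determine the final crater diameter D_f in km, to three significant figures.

In SI: d = 20500 m, v = 14700 m/s.
d^0.78 = 20500^0.78 = 2308
v^0.5 = 14700^0.5 = 121.2
g^-0.19 = 9.81^-0.19 = 0.6480
D_tc = 0.89 × 2308 × 121.2 × 0.6480 = 1.613 × 10^5 m
D_f = 1.34 × 1.613 × 10^5 = 2.161 × 10^5 m
     = 216.1 km

D_f ≈ 216 km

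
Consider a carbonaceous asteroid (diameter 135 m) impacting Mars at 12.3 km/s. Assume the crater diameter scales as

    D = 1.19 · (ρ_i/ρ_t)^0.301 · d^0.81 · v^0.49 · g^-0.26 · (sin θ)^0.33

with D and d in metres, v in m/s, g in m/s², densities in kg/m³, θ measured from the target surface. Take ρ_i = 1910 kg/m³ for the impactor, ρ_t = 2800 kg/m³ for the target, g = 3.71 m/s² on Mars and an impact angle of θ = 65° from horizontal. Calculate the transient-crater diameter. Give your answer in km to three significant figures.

In SI units: v = 12300 m/s.
(ρ_i/ρ_t)^0.301 = (1910/2800)^0.301 = 0.8912
d^0.81 = 135^0.81 = 53.16
v^0.49 = 12300^0.49 = 100.9
g^-0.26 = 3.71^-0.26 = 0.7112
(sin 65°)^0.33 = 0.9063^0.33 = 0.9681
D = 1.19 × 0.8912 × 53.16 × 100.9 × 0.7112 × 0.9681 = 3917 m
   = 3.917 km

D ≈ 3.92 km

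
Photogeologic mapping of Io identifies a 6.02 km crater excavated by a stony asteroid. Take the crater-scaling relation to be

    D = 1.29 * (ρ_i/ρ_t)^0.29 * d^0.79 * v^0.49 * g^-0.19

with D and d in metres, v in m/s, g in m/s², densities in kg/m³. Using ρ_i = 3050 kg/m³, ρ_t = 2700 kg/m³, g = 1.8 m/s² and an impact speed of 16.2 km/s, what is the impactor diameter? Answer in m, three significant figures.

d ≈ 119 m

Rearranging for d: d = [D / (1.29 · (3050/2700)^0.29 · 16200^0.49 · 1.8^-0.19)]^(1/0.79).
D = 6020 m.
(3050/2700)^0.29 = 1.036
16200^0.49 = 115.5
1.8^-0.19 = 0.8943
Denominator = 1.29 × 1.036 × 115.5 × 0.8943 = 138.0
D / 138.0 = 6020 / 138.0 = 43.62
d = 43.62^(1/0.79) = 43.62^1.2658 = 119.0 m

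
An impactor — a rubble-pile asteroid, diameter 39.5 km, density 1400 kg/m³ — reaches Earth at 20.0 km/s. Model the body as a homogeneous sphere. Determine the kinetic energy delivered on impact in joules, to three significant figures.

E ≈ 9.04 × 10^24 J

d = 39500 m; v = 20000 m/s.
Mass m = (π/6) ρ d³ = (π/6) × 1400 × (39500)³ = 4.518 × 10^16 kg
E = ½ m v² = 0.5 × 4.518 × 10^16 × (20000)² = 9.036 × 10^24 J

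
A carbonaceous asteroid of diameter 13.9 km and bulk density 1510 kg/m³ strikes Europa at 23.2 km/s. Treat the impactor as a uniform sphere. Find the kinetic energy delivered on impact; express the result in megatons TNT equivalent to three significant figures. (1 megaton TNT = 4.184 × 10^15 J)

E ≈ 1.37 × 10^8 Mt TNT

d = 13900 m; v = 23200 m/s.
Mass m = (π/6) ρ d³ = (π/6) × 1510 × (13900)³ = 2.123 × 10^15 kg
E = ½ m v² = 0.5 × 2.123 × 10^15 × (23200)² = 5.713 × 10^23 J
   = 5.713 × 10^23 / 4.184×10^15 = 1.365 × 10^8 Mt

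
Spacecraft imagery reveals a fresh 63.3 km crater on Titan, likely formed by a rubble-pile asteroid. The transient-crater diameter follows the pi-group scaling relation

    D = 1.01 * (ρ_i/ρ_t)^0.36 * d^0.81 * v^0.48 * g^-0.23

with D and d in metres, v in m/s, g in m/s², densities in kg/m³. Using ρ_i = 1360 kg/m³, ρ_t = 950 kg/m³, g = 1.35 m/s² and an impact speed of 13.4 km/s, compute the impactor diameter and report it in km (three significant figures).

Rearranging for d: d = [D / (1.01 · (1360/950)^0.36 · 13400^0.48 · 1.35^-0.23)]^(1/0.81).
D = 63300 m.
(1360/950)^0.36 = 1.138
13400^0.48 = 95.72
1.35^-0.23 = 0.9333
Denominator = 1.01 × 1.138 × 95.72 × 0.9333 = 102.7
D / 102.7 = 63300 / 102.7 = 616.4
d = 616.4^(1/0.81) = 616.4^1.2346 = 2782 m

d ≈ 2.78 km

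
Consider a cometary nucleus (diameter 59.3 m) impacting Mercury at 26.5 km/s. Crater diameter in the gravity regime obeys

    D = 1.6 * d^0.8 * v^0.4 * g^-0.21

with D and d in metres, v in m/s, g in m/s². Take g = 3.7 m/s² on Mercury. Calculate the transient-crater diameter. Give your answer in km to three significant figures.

D ≈ 1.87 km

In SI units: v = 26500 m/s.
d^0.8 = 59.3^0.8 = 26.21
v^0.4 = 26500^0.4 = 58.79
g^-0.21 = 3.7^-0.21 = 0.7598
D = 1.6 × 26.21 × 58.79 × 0.7598 = 1873 m
   = 1.873 km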